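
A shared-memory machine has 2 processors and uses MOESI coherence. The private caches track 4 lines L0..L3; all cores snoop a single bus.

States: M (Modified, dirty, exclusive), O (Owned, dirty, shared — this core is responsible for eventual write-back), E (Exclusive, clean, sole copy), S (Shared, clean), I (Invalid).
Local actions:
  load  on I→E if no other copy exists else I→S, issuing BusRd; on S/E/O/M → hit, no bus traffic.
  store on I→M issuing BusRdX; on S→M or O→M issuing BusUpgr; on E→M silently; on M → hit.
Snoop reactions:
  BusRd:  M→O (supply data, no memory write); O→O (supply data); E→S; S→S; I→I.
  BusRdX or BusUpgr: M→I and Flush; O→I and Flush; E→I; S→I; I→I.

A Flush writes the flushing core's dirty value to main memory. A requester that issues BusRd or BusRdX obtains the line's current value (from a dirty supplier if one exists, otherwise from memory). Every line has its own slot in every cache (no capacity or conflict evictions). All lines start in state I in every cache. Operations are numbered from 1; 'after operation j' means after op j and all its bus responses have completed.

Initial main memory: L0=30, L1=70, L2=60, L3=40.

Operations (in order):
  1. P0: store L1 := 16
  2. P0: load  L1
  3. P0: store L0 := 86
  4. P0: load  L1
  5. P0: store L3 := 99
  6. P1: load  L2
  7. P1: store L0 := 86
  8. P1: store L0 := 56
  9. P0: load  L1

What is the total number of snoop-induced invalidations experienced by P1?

invalidations = 0

  op1 P0: store L1 := 16 → M/I on L1; bus BusRdX; mem=70
  op2 P0: load  L1 → M/I on L1; bus (none); mem=70
  op3 P0: store L0 := 86 → M/I on L0; bus BusRdX; mem=30
  op4 P0: load  L1 → M/I on L1; bus (none); mem=70
  op5 P0: store L3 := 99 → M/I on L3; bus BusRdX; mem=40
  op6 P1: load  L2 → I/E on L2; bus BusRd; mem=60
  op7 P1: store L0 := 86 → I/M on L0; bus BusRdX Flush; mem=86
  op8 P1: store L0 := 56 → I/M on L0; bus (none); mem=86
  op9 P0: load  L1 → M/I on L1; bus (none); mem=70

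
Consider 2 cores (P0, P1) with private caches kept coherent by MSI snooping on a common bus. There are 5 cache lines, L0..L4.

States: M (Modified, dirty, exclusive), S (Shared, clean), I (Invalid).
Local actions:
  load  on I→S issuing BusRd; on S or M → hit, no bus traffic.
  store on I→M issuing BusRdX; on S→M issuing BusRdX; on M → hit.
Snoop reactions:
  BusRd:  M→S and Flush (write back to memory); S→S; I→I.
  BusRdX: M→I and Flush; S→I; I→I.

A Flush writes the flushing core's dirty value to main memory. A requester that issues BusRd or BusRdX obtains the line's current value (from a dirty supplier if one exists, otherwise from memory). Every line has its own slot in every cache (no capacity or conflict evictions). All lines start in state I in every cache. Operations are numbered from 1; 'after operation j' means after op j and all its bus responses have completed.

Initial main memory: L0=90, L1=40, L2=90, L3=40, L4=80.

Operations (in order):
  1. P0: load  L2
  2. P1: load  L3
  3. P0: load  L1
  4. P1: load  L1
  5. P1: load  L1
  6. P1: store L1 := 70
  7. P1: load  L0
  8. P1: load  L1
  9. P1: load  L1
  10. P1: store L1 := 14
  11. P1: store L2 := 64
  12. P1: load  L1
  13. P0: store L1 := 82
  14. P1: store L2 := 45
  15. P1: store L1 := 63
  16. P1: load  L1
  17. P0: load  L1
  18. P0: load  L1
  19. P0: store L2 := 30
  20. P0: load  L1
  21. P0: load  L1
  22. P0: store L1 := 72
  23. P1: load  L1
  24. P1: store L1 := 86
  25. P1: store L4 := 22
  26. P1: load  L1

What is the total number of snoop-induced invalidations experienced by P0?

1. P0: load  L2  bus=[BusRd]  L2: P0=S P1=I  mem[L2]=90
2. P1: load  L3  bus=[BusRd]  L3: P0=I P1=S  mem[L3]=40
3. P0: load  L1  bus=[BusRd]  L1: P0=S P1=I  mem[L1]=40
4. P1: load  L1  bus=[BusRd]  L1: P0=S P1=S  mem[L1]=40
5. P1: load  L1  bus=[-]  L1: P0=S P1=S  mem[L1]=40
6. P1: store L1 := 70  bus=[BusRdX]  L1: P0=I P1=M  mem[L1]=40
7. P1: load  L0  bus=[BusRd]  L0: P0=I P1=S  mem[L0]=90
8. P1: load  L1  bus=[-]  L1: P0=I P1=M  mem[L1]=40
9. P1: load  L1  bus=[-]  L1: P0=I P1=M  mem[L1]=40
10. P1: store L1 := 14  bus=[-]  L1: P0=I P1=M  mem[L1]=40
11. P1: store L2 := 64  bus=[BusRdX]  L2: P0=I P1=M  mem[L2]=90
12. P1: load  L1  bus=[-]  L1: P0=I P1=M  mem[L1]=40
13. P0: store L1 := 82  bus=[BusRdX,Flush]  L1: P0=M P1=I  mem[L1]=14
14. P1: store L2 := 45  bus=[-]  L2: P0=I P1=M  mem[L2]=90
15. P1: store L1 := 63  bus=[BusRdX,Flush]  L1: P0=I P1=M  mem[L1]=82
16. P1: load  L1  bus=[-]  L1: P0=I P1=M  mem[L1]=82
17. P0: load  L1  bus=[BusRd,Flush]  L1: P0=S P1=S  mem[L1]=63
18. P0: load  L1  bus=[-]  L1: P0=S P1=S  mem[L1]=63
19. P0: store L2 := 30  bus=[BusRdX,Flush]  L2: P0=M P1=I  mem[L2]=45
20. P0: load  L1  bus=[-]  L1: P0=S P1=S  mem[L1]=63
21. P0: load  L1  bus=[-]  L1: P0=S P1=S  mem[L1]=63
22. P0: store L1 := 72  bus=[BusRdX]  L1: P0=M P1=I  mem[L1]=63
23. P1: load  L1  bus=[BusRd,Flush]  L1: P0=S P1=S  mem[L1]=72
24. P1: store L1 := 86  bus=[BusRdX]  L1: P0=I P1=M  mem[L1]=72
25. P1: store L4 := 22  bus=[BusRdX]  L4: P0=I P1=M  mem[L4]=80
26. P1: load  L1  bus=[-]  L1: P0=I P1=M  mem[L1]=72

invalidations = 4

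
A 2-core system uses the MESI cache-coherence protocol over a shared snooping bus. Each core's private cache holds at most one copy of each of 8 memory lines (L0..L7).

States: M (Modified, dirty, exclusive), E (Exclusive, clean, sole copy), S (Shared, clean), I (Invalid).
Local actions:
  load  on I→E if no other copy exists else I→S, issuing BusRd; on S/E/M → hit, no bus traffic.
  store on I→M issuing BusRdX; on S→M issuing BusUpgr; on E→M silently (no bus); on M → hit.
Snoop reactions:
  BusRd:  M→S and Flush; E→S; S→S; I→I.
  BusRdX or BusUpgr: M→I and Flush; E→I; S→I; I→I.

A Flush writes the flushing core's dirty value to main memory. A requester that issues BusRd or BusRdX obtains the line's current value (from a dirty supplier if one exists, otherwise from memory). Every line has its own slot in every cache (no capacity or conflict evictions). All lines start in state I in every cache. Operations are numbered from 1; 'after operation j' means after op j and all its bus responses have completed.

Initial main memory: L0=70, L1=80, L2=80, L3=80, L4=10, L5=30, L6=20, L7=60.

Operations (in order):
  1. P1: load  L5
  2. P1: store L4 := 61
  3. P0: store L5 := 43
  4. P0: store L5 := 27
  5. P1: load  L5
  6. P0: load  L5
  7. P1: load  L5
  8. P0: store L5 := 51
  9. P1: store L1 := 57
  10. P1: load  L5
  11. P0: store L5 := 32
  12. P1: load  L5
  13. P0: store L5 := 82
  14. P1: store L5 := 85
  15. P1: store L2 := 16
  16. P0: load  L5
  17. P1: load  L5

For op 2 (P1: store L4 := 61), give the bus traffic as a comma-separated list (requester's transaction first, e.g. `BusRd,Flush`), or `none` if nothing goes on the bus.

[1] P1: load  L5 | P0:I, P1:E(30) | bus: BusRd
[2] P1: store L4 := 61 | P0:I, P1:M(61) | bus: BusRdX
[3] P0: store L5 := 43 | P0:M(43), P1:I | bus: BusRdX
[4] P0: store L5 := 27 | P0:M(27), P1:I | bus: none
[5] P1: load  L5 | P0:S(27), P1:S(27) | bus: BusRd,Flush
[6] P0: load  L5 | P0:S(27), P1:S(27) | bus: none
[7] P1: load  L5 | P0:S(27), P1:S(27) | bus: none
[8] P0: store L5 := 51 | P0:M(51), P1:I | bus: BusUpgr
[9] P1: store L1 := 57 | P0:I, P1:M(57) | bus: BusRdX
[10] P1: load  L5 | P0:S(51), P1:S(51) | bus: BusRd,Flush
[11] P0: store L5 := 32 | P0:M(32), P1:I | bus: BusUpgr
[12] P1: load  L5 | P0:S(32), P1:S(32) | bus: BusRd,Flush
[13] P0: store L5 := 82 | P0:M(82), P1:I | bus: BusUpgr
[14] P1: store L5 := 85 | P0:I, P1:M(85) | bus: BusRdX,Flush
[15] P1: store L2 := 16 | P0:I, P1:M(16) | bus: BusRdX
[16] P0: load  L5 | P0:S(85), P1:S(85) | bus: BusRd,Flush
[17] P1: load  L5 | P0:S(85), P1:S(85) | bus: none

bus = BusRdX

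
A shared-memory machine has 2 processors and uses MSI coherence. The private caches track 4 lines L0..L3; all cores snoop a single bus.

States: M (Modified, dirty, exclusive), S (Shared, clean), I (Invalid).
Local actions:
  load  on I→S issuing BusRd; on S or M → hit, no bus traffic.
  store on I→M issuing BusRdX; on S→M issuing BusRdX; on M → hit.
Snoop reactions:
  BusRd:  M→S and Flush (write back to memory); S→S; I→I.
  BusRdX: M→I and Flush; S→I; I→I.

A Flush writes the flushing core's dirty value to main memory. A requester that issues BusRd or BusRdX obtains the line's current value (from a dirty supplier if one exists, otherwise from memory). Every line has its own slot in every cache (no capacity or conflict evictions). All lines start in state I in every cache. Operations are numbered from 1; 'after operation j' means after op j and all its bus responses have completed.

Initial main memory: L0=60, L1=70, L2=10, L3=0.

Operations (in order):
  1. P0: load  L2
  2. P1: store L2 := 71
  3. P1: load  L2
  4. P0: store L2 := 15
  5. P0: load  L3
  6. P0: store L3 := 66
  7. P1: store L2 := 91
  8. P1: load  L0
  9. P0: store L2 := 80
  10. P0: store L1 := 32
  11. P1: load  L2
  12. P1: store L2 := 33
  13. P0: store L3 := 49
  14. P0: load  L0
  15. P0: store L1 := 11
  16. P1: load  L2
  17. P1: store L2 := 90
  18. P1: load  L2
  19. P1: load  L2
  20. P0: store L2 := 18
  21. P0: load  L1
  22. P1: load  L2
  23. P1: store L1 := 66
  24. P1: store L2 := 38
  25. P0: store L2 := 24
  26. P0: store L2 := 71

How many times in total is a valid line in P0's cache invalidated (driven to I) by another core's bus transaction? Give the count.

step 1: P0: load  L2  ⟶  SI  (L2)  txn=BusRd  M[L2]=10
step 2: P1: store L2 := 71  ⟶  IM  (L2)  txn=BusRdX  M[L2]=10
step 3: P1: load  L2  ⟶  IM  (L2)  txn=∅  M[L2]=10
step 4: P0: store L2 := 15  ⟶  MI  (L2)  txn=BusRdX+Flush  M[L2]=71
step 5: P0: load  L3  ⟶  SI  (L3)  txn=BusRd  M[L3]=0
step 6: P0: store L3 := 66  ⟶  MI  (L3)  txn=BusRdX  M[L3]=0
step 7: P1: store L2 := 91  ⟶  IM  (L2)  txn=BusRdX+Flush  M[L2]=15
step 8: P1: load  L0  ⟶  IS  (L0)  txn=BusRd  M[L0]=60
step 9: P0: store L2 := 80  ⟶  MI  (L2)  txn=BusRdX+Flush  M[L2]=91
step 10: P0: store L1 := 32  ⟶  MI  (L1)  txn=BusRdX  M[L1]=70
step 11: P1: load  L2  ⟶  SS  (L2)  txn=BusRd+Flush  M[L2]=80
step 12: P1: store L2 := 33  ⟶  IM  (L2)  txn=BusRdX  M[L2]=80
step 13: P0: store L3 := 49  ⟶  MI  (L3)  txn=∅  M[L3]=0
step 14: P0: load  L0  ⟶  SS  (L0)  txn=BusRd  M[L0]=60
step 15: P0: store L1 := 11  ⟶  MI  (L1)  txn=∅  M[L1]=70
step 16: P1: load  L2  ⟶  IM  (L2)  txn=∅  M[L2]=80
step 17: P1: store L2 := 90  ⟶  IM  (L2)  txn=∅  M[L2]=80
step 18: P1: load  L2  ⟶  IM  (L2)  txn=∅  M[L2]=80
step 19: P1: load  L2  ⟶  IM  (L2)  txn=∅  M[L2]=80
step 20: P0: store L2 := 18  ⟶  MI  (L2)  txn=BusRdX+Flush  M[L2]=90
step 21: P0: load  L1  ⟶  MI  (L1)  txn=∅  M[L1]=70
step 22: P1: load  L2  ⟶  SS  (L2)  txn=BusRd+Flush  M[L2]=18
step 23: P1: store L1 := 66  ⟶  IM  (L1)  txn=BusRdX+Flush  M[L1]=11
step 24: P1: store L2 := 38  ⟶  IM  (L2)  txn=BusRdX  M[L2]=18
step 25: P0: store L2 := 24  ⟶  MI  (L2)  txn=BusRdX+Flush  M[L2]=38
step 26: P0: store L2 := 71  ⟶  MI  (L2)  txn=∅  M[L2]=38

invalidations = 5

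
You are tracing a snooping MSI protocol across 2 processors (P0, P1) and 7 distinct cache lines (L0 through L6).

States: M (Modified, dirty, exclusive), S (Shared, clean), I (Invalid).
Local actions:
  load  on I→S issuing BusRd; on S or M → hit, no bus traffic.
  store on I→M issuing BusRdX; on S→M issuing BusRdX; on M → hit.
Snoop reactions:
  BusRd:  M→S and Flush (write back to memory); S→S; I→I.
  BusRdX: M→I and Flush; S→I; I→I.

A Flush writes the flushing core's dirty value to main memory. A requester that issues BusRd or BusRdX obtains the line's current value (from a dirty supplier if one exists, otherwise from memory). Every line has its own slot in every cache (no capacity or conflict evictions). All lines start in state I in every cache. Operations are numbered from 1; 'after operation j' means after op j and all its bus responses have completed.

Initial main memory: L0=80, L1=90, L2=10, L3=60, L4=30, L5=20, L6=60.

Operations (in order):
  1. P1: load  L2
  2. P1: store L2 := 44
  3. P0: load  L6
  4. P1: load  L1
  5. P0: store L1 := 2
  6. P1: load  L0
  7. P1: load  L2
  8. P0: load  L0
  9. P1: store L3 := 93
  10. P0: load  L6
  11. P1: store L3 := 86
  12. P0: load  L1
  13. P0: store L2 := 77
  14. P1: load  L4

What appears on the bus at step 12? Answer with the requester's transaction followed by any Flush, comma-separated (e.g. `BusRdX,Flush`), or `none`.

bus = none

step 1: P1: load  L2  ⟶  IS  (L2)  txn=BusRd  M[L2]=10
step 2: P1: store L2 := 44  ⟶  IM  (L2)  txn=BusRdX  M[L2]=10
step 3: P0: load  L6  ⟶  SI  (L6)  txn=BusRd  M[L6]=60
step 4: P1: load  L1  ⟶  IS  (L1)  txn=BusRd  M[L1]=90
step 5: P0: store L1 := 2  ⟶  MI  (L1)  txn=BusRdX  M[L1]=90
step 6: P1: load  L0  ⟶  IS  (L0)  txn=BusRd  M[L0]=80
step 7: P1: load  L2  ⟶  IM  (L2)  txn=∅  M[L2]=10
step 8: P0: load  L0  ⟶  SS  (L0)  txn=BusRd  M[L0]=80
step 9: P1: store L3 := 93  ⟶  IM  (L3)  txn=BusRdX  M[L3]=60
step 10: P0: load  L6  ⟶  SI  (L6)  txn=∅  M[L6]=60
step 11: P1: store L3 := 86  ⟶  IM  (L3)  txn=∅  M[L3]=60
step 12: P0: load  L1  ⟶  MI  (L1)  txn=∅  M[L1]=90
step 13: P0: store L2 := 77  ⟶  MI  (L2)  txn=BusRdX+Flush  M[L2]=44
step 14: P1: load  L4  ⟶  IS  (L4)  txn=BusRd  M[L4]=30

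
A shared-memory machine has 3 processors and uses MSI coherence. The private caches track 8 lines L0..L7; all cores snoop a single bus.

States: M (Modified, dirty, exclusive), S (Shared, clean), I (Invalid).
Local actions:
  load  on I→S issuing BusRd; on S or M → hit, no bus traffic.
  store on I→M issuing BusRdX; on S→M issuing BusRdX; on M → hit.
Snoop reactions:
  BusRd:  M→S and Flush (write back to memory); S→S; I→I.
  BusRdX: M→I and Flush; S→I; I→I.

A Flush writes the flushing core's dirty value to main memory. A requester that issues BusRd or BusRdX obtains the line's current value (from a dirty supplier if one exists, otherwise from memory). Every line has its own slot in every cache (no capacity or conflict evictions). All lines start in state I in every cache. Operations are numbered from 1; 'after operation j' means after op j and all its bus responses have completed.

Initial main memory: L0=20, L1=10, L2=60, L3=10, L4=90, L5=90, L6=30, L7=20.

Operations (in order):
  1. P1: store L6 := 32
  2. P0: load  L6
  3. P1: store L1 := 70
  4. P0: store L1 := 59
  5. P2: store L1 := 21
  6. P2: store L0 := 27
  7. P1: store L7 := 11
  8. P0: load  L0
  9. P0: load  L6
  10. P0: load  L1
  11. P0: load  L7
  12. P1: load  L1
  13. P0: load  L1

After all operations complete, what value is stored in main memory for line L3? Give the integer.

1. P1: store L6 := 32  bus=[BusRdX]  L6: P0=I P1=M P2=I  mem[L6]=30
2. P0: load  L6  bus=[BusRd,Flush]  L6: P0=S P1=S P2=I  mem[L6]=32
3. P1: store L1 := 70  bus=[BusRdX]  L1: P0=I P1=M P2=I  mem[L1]=10
4. P0: store L1 := 59  bus=[BusRdX,Flush]  L1: P0=M P1=I P2=I  mem[L1]=70
5. P2: store L1 := 21  bus=[BusRdX,Flush]  L1: P0=I P1=I P2=M  mem[L1]=59
6. P2: store L0 := 27  bus=[BusRdX]  L0: P0=I P1=I P2=M  mem[L0]=20
7. P1: store L7 := 11  bus=[BusRdX]  L7: P0=I P1=M P2=I  mem[L7]=20
8. P0: load  L0  bus=[BusRd,Flush]  L0: P0=S P1=I P2=S  mem[L0]=27
9. P0: load  L6  bus=[-]  L6: P0=S P1=S P2=I  mem[L6]=32
10. P0: load  L1  bus=[BusRd,Flush]  L1: P0=S P1=I P2=S  mem[L1]=21
11. P0: load  L7  bus=[BusRd,Flush]  L7: P0=S P1=S P2=I  mem[L7]=11
12. P1: load  L1  bus=[BusRd]  L1: P0=S P1=S P2=S  mem[L1]=21
13. P0: load  L1  bus=[-]  L1: P0=S P1=S P2=S  mem[L1]=21

memory[L3] = 10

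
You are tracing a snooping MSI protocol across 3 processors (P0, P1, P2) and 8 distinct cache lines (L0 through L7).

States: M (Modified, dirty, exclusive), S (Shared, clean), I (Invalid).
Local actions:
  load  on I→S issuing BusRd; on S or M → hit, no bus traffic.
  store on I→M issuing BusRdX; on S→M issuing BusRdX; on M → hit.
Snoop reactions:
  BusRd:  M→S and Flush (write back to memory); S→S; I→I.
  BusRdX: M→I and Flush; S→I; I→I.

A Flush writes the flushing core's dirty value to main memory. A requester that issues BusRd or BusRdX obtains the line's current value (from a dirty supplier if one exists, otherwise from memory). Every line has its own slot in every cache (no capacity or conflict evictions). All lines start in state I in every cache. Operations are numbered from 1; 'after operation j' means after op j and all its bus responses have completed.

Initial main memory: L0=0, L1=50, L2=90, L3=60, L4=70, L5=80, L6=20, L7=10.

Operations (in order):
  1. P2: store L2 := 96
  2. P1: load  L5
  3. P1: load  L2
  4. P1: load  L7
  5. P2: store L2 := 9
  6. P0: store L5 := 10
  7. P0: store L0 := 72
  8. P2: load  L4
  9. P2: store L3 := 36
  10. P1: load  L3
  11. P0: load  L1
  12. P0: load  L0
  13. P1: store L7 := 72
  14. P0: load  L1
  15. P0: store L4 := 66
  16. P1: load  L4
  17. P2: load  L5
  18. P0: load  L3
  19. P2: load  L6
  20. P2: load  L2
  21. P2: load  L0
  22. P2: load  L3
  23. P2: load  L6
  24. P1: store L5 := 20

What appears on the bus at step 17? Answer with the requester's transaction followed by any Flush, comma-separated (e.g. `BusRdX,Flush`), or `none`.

  op1 P2: store L2 := 96 → I/I/M on L2; bus BusRdX; mem=90
  op2 P1: load  L5 → I/S/I on L5; bus BusRd; mem=80
  op3 P1: load  L2 → I/S/S on L2; bus BusRd Flush; mem=96
  op4 P1: load  L7 → I/S/I on L7; bus BusRd; mem=10
  op5 P2: store L2 := 9 → I/I/M on L2; bus BusRdX; mem=96
  op6 P0: store L5 := 10 → M/I/I on L5; bus BusRdX; mem=80
  op7 P0: store L0 := 72 → M/I/I on L0; bus BusRdX; mem=0
  op8 P2: load  L4 → I/I/S on L4; bus BusRd; mem=70
  op9 P2: store L3 := 36 → I/I/M on L3; bus BusRdX; mem=60
  op10 P1: load  L3 → I/S/S on L3; bus BusRd Flush; mem=36
  op11 P0: load  L1 → S/I/I on L1; bus BusRd; mem=50
  op12 P0: load  L0 → M/I/I on L0; bus (none); mem=0
  op13 P1: store L7 := 72 → I/M/I on L7; bus BusRdX; mem=10
  op14 P0: load  L1 → S/I/I on L1; bus (none); mem=50
  op15 P0: store L4 := 66 → M/I/I on L4; bus BusRdX; mem=70
  op16 P1: load  L4 → S/S/I on L4; bus BusRd Flush; mem=66
  op17 P2: load  L5 → S/I/S on L5; bus BusRd Flush; mem=10
  op18 P0: load  L3 → S/S/S on L3; bus BusRd; mem=36
  op19 P2: load  L6 → I/I/S on L6; bus BusRd; mem=20
  op20 P2: load  L2 → I/I/M on L2; bus (none); mem=96
  op21 P2: load  L0 → S/I/S on L0; bus BusRd Flush; mem=72
  op22 P2: load  L3 → S/S/S on L3; bus (none); mem=36
  op23 P2: load  L6 → I/I/S on L6; bus (none); mem=20
  op24 P1: store L5 := 20 → I/M/I on L5; bus BusRdX; mem=10

bus = BusRd,Flush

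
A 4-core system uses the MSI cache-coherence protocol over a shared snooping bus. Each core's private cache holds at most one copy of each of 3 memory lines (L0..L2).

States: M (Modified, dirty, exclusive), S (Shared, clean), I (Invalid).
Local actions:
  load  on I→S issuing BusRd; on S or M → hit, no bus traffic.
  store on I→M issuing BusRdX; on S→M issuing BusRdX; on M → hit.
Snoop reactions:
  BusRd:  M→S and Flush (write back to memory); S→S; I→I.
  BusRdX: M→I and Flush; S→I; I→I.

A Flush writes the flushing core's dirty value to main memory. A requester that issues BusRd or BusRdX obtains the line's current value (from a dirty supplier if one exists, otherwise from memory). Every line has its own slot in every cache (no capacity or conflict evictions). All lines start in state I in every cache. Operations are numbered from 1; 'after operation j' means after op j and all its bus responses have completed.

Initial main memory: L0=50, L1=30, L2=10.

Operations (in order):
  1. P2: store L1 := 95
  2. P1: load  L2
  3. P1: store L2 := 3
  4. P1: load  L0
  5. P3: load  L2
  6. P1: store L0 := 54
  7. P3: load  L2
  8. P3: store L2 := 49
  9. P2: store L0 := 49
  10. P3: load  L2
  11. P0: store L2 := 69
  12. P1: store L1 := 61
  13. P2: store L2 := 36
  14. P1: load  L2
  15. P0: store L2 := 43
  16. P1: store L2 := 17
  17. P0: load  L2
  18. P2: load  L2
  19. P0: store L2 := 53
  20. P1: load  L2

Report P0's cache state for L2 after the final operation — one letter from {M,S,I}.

state = S

[1] P2: store L1 := 95 | P0:I, P1:I, P2:M(95), P3:I | bus: BusRdX
[2] P1: load  L2 | P0:I, P1:S(10), P2:I, P3:I | bus: BusRd
[3] P1: store L2 := 3 | P0:I, P1:M(3), P2:I, P3:I | bus: BusRdX
[4] P1: load  L0 | P0:I, P1:S(50), P2:I, P3:I | bus: BusRd
[5] P3: load  L2 | P0:I, P1:S(3), P2:I, P3:S(3) | bus: BusRd,Flush
[6] P1: store L0 := 54 | P0:I, P1:M(54), P2:I, P3:I | bus: BusRdX
[7] P3: load  L2 | P0:I, P1:S(3), P2:I, P3:S(3) | bus: none
[8] P3: store L2 := 49 | P0:I, P1:I, P2:I, P3:M(49) | bus: BusRdX
[9] P2: store L0 := 49 | P0:I, P1:I, P2:M(49), P3:I | bus: BusRdX,Flush
[10] P3: load  L2 | P0:I, P1:I, P2:I, P3:M(49) | bus: none
[11] P0: store L2 := 69 | P0:M(69), P1:I, P2:I, P3:I | bus: BusRdX,Flush
[12] P1: store L1 := 61 | P0:I, P1:M(61), P2:I, P3:I | bus: BusRdX,Flush
[13] P2: store L2 := 36 | P0:I, P1:I, P2:M(36), P3:I | bus: BusRdX,Flush
[14] P1: load  L2 | P0:I, P1:S(36), P2:S(36), P3:I | bus: BusRd,Flush
[15] P0: store L2 := 43 | P0:M(43), P1:I, P2:I, P3:I | bus: BusRdX
[16] P1: store L2 := 17 | P0:I, P1:M(17), P2:I, P3:I | bus: BusRdX,Flush
[17] P0: load  L2 | P0:S(17), P1:S(17), P2:I, P3:I | bus: BusRd,Flush
[18] P2: load  L2 | P0:S(17), P1:S(17), P2:S(17), P3:I | bus: BusRd
[19] P0: store L2 := 53 | P0:M(53), P1:I, P2:I, P3:I | bus: BusRdX
[20] P1: load  L2 | P0:S(53), P1:S(53), P2:I, P3:I | bus: BusRd,Flush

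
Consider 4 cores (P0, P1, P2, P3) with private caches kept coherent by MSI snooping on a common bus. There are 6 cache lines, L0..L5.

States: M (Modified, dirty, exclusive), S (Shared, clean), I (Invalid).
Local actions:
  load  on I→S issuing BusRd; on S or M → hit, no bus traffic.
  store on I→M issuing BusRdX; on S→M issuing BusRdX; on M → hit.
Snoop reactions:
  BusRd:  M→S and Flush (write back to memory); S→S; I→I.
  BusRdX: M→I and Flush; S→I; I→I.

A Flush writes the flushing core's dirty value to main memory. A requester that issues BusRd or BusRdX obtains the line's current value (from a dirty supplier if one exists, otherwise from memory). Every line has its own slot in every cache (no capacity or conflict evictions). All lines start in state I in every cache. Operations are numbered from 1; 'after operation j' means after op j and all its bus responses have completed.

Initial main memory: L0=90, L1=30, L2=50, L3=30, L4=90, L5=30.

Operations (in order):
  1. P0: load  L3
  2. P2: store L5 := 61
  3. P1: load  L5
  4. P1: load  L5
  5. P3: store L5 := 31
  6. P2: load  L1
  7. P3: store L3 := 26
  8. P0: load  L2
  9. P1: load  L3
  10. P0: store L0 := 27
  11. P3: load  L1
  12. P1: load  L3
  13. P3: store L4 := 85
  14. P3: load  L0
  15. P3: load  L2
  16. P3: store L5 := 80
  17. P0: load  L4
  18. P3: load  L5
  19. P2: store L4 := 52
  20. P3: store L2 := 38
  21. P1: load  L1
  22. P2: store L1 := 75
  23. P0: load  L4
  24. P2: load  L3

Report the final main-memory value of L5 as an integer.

memory[L5] = 61

1. P0: load  L3  bus=[BusRd]  L3: P0=S P1=I P2=I P3=I  mem[L3]=30
2. P2: store L5 := 61  bus=[BusRdX]  L5: P0=I P1=I P2=M P3=I  mem[L5]=30
3. P1: load  L5  bus=[BusRd,Flush]  L5: P0=I P1=S P2=S P3=I  mem[L5]=61
4. P1: load  L5  bus=[-]  L5: P0=I P1=S P2=S P3=I  mem[L5]=61
5. P3: store L5 := 31  bus=[BusRdX]  L5: P0=I P1=I P2=I P3=M  mem[L5]=61
6. P2: load  L1  bus=[BusRd]  L1: P0=I P1=I P2=S P3=I  mem[L1]=30
7. P3: store L3 := 26  bus=[BusRdX]  L3: P0=I P1=I P2=I P3=M  mem[L3]=30
8. P0: load  L2  bus=[BusRd]  L2: P0=S P1=I P2=I P3=I  mem[L2]=50
9. P1: load  L3  bus=[BusRd,Flush]  L3: P0=I P1=S P2=I P3=S  mem[L3]=26
10. P0: store L0 := 27  bus=[BusRdX]  L0: P0=M P1=I P2=I P3=I  mem[L0]=90
11. P3: load  L1  bus=[BusRd]  L1: P0=I P1=I P2=S P3=S  mem[L1]=30
12. P1: load  L3  bus=[-]  L3: P0=I P1=S P2=I P3=S  mem[L3]=26
13. P3: store L4 := 85  bus=[BusRdX]  L4: P0=I P1=I P2=I P3=M  mem[L4]=90
14. P3: load  L0  bus=[BusRd,Flush]  L0: P0=S P1=I P2=I P3=S  mem[L0]=27
15. P3: load  L2  bus=[BusRd]  L2: P0=S P1=I P2=I P3=S  mem[L2]=50
16. P3: store L5 := 80  bus=[-]  L5: P0=I P1=I P2=I P3=M  mem[L5]=61
17. P0: load  L4  bus=[BusRd,Flush]  L4: P0=S P1=I P2=I P3=S  mem[L4]=85
18. P3: load  L5  bus=[-]  L5: P0=I P1=I P2=I P3=M  mem[L5]=61
19. P2: store L4 := 52  bus=[BusRdX]  L4: P0=I P1=I P2=M P3=I  mem[L4]=85
20. P3: store L2 := 38  bus=[BusRdX]  L2: P0=I P1=I P2=I P3=M  mem[L2]=50
21. P1: load  L1  bus=[BusRd]  L1: P0=I P1=S P2=S P3=S  mem[L1]=30
22. P2: store L1 := 75  bus=[BusRdX]  L1: P0=I P1=I P2=M P3=I  mem[L1]=30
23. P0: load  L4  bus=[BusRd,Flush]  L4: P0=S P1=I P2=S P3=I  mem[L4]=52
24. P2: load  L3  bus=[BusRd]  L3: P0=I P1=S P2=S P3=S  mem[L3]=26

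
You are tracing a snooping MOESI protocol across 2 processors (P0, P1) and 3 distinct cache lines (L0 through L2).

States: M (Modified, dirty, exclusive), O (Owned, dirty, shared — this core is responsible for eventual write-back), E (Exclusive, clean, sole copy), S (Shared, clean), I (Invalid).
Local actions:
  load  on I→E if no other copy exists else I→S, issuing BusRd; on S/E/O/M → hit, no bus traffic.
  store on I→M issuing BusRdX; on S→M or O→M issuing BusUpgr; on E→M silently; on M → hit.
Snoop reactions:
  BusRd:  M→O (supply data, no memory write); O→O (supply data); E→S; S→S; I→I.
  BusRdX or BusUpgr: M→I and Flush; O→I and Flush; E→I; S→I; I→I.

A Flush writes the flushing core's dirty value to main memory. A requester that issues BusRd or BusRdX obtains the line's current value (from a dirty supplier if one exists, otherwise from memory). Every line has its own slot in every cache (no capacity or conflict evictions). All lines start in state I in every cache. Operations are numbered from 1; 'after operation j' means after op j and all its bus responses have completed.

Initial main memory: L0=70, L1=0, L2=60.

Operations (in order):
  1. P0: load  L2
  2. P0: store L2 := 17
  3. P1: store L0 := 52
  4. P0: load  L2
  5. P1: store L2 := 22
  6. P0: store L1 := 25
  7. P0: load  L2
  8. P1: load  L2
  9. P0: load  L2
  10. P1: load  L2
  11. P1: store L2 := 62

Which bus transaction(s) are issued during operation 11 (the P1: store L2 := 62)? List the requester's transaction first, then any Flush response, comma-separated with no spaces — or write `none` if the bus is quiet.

bus = BusUpgr

step 1: P0: load  L2  ⟶  EI  (L2)  txn=BusRd  M[L2]=60
step 2: P0: store L2 := 17  ⟶  MI  (L2)  txn=∅  M[L2]=60
step 3: P1: store L0 := 52  ⟶  IM  (L0)  txn=BusRdX  M[L0]=70
step 4: P0: load  L2  ⟶  MI  (L2)  txn=∅  M[L2]=60
step 5: P1: store L2 := 22  ⟶  IM  (L2)  txn=BusRdX+Flush  M[L2]=17
step 6: P0: store L1 := 25  ⟶  MI  (L1)  txn=BusRdX  M[L1]=0
step 7: P0: load  L2  ⟶  SO  (L2)  txn=BusRd  M[L2]=17
step 8: P1: load  L2  ⟶  SO  (L2)  txn=∅  M[L2]=17
step 9: P0: load  L2  ⟶  SO  (L2)  txn=∅  M[L2]=17
step 10: P1: load  L2  ⟶  SO  (L2)  txn=∅  M[L2]=17
step 11: P1: store L2 := 62  ⟶  IM  (L2)  txn=BusUpgr  M[L2]=17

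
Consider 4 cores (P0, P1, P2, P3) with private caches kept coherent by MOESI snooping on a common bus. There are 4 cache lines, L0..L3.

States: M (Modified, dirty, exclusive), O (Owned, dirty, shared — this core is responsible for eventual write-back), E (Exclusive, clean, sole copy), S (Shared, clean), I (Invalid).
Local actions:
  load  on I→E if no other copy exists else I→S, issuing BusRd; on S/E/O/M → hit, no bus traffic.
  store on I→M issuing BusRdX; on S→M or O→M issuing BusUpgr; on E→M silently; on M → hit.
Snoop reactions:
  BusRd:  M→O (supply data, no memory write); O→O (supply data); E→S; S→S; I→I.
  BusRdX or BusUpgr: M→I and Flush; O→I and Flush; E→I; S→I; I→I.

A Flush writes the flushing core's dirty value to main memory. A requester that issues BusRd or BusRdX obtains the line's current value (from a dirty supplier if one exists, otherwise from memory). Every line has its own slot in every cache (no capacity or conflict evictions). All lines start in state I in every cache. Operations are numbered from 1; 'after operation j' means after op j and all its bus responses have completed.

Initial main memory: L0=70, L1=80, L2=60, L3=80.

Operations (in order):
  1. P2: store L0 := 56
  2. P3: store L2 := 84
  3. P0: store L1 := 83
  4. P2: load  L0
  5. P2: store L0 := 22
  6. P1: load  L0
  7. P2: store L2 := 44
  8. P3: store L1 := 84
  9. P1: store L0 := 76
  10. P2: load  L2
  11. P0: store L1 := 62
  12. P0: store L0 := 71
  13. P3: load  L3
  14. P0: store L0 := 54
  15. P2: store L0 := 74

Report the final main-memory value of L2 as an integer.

memory[L2] = 84

  op1 P2: store L0 := 56 → I/I/M/I on L0; bus BusRdX; mem=70
  op2 P3: store L2 := 84 → I/I/I/M on L2; bus BusRdX; mem=60
  op3 P0: store L1 := 83 → M/I/I/I on L1; bus BusRdX; mem=80
  op4 P2: load  L0 → I/I/M/I on L0; bus (none); mem=70
  op5 P2: store L0 := 22 → I/I/M/I on L0; bus (none); mem=70
  op6 P1: load  L0 → I/S/O/I on L0; bus BusRd; mem=70
  op7 P2: store L2 := 44 → I/I/M/I on L2; bus BusRdX Flush; mem=84
  op8 P3: store L1 := 84 → I/I/I/M on L1; bus BusRdX Flush; mem=83
  op9 P1: store L0 := 76 → I/M/I/I on L0; bus BusUpgr Flush; mem=22
  op10 P2: load  L2 → I/I/M/I on L2; bus (none); mem=84
  op11 P0: store L1 := 62 → M/I/I/I on L1; bus BusRdX Flush; mem=84
  op12 P0: store L0 := 71 → M/I/I/I on L0; bus BusRdX Flush; mem=76
  op13 P3: load  L3 → I/I/I/E on L3; bus BusRd; mem=80
  op14 P0: store L0 := 54 → M/I/I/I on L0; bus (none); mem=76
  op15 P2: store L0 := 74 → I/I/M/I on L0; bus BusRdX Flush; mem=54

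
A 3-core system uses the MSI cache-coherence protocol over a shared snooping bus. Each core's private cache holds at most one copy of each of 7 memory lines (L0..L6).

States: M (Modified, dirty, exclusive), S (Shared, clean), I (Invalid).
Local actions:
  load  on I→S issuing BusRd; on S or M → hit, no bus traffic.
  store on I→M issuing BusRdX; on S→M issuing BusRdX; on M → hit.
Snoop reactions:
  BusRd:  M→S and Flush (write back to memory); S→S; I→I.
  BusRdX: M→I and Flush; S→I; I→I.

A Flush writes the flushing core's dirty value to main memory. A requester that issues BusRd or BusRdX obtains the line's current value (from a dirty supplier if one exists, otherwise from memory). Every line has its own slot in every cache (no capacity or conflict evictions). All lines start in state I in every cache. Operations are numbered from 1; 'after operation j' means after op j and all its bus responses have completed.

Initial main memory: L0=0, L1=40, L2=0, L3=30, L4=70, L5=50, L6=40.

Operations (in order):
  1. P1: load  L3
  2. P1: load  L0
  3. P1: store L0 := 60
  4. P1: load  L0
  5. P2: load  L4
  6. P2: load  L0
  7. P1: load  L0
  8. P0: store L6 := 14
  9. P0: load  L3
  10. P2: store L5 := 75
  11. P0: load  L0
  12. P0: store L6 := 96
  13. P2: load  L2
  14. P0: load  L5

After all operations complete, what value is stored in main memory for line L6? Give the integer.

1. P1: load  L3  bus=[BusRd]  L3: P0=I P1=S P2=I  mem[L3]=30
2. P1: load  L0  bus=[BusRd]  L0: P0=I P1=S P2=I  mem[L0]=0
3. P1: store L0 := 60  bus=[BusRdX]  L0: P0=I P1=M P2=I  mem[L0]=0
4. P1: load  L0  bus=[-]  L0: P0=I P1=M P2=I  mem[L0]=0
5. P2: load  L4  bus=[BusRd]  L4: P0=I P1=I P2=S  mem[L4]=70
6. P2: load  L0  bus=[BusRd,Flush]  L0: P0=I P1=S P2=S  mem[L0]=60
7. P1: load  L0  bus=[-]  L0: P0=I P1=S P2=S  mem[L0]=60
8. P0: store L6 := 14  bus=[BusRdX]  L6: P0=M P1=I P2=I  mem[L6]=40
9. P0: load  L3  bus=[BusRd]  L3: P0=S P1=S P2=I  mem[L3]=30
10. P2: store L5 := 75  bus=[BusRdX]  L5: P0=I P1=I P2=M  mem[L5]=50
11. P0: load  L0  bus=[BusRd]  L0: P0=S P1=S P2=S  mem[L0]=60
12. P0: store L6 := 96  bus=[-]  L6: P0=M P1=I P2=I  mem[L6]=40
13. P2: load  L2  bus=[BusRd]  L2: P0=I P1=I P2=S  mem[L2]=0
14. P0: load  L5  bus=[BusRd,Flush]  L5: P0=S P1=I P2=S  mem[L5]=75

memory[L6] = 40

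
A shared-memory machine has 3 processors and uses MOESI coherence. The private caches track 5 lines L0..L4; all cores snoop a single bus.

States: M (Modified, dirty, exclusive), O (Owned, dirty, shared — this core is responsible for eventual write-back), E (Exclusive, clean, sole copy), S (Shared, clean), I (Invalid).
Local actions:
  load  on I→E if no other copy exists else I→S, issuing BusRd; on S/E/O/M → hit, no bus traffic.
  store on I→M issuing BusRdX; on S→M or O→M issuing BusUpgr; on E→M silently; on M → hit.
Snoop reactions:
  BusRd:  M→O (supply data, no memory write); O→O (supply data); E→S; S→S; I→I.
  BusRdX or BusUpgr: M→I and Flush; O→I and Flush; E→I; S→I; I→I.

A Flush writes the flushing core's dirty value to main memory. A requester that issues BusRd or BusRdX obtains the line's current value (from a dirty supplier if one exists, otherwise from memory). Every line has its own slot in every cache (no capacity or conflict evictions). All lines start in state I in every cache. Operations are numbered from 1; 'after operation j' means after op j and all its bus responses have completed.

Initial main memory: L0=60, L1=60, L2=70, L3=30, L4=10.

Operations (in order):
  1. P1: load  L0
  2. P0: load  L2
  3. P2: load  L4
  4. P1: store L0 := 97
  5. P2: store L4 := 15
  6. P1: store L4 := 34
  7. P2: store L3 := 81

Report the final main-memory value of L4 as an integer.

memory[L4] = 15

[1] P1: load  L0 | P0:I, P1:E(60), P2:I | bus: BusRd
[2] P0: load  L2 | P0:E(70), P1:I, P2:I | bus: BusRd
[3] P2: load  L4 | P0:I, P1:I, P2:E(10) | bus: BusRd
[4] P1: store L0 := 97 | P0:I, P1:M(97), P2:I | bus: none
[5] P2: store L4 := 15 | P0:I, P1:I, P2:M(15) | bus: none
[6] P1: store L4 := 34 | P0:I, P1:M(34), P2:I | bus: BusRdX,Flush
[7] P2: store L3 := 81 | P0:I, P1:I, P2:M(81) | bus: BusRdX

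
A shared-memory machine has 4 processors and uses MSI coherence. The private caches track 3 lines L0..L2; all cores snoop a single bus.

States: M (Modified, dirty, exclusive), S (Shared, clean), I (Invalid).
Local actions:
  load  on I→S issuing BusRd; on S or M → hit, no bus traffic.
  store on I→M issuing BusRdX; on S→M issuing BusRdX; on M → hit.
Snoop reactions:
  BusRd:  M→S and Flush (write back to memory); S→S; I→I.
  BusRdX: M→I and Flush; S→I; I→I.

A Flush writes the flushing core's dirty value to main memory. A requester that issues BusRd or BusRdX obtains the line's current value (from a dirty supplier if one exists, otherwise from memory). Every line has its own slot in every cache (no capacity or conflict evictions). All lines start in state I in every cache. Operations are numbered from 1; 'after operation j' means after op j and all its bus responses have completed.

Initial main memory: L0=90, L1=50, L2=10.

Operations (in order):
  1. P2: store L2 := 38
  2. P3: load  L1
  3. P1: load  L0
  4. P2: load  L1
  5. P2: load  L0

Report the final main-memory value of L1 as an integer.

[1] P2: store L2 := 38 | P0:I, P1:I, P2:M(38), P3:I | bus: BusRdX
[2] P3: load  L1 | P0:I, P1:I, P2:I, P3:S(50) | bus: BusRd
[3] P1: load  L0 | P0:I, P1:S(90), P2:I, P3:I | bus: BusRd
[4] P2: load  L1 | P0:I, P1:I, P2:S(50), P3:S(50) | bus: BusRd
[5] P2: load  L0 | P0:I, P1:S(90), P2:S(90), P3:I | bus: BusRd

memory[L1] = 50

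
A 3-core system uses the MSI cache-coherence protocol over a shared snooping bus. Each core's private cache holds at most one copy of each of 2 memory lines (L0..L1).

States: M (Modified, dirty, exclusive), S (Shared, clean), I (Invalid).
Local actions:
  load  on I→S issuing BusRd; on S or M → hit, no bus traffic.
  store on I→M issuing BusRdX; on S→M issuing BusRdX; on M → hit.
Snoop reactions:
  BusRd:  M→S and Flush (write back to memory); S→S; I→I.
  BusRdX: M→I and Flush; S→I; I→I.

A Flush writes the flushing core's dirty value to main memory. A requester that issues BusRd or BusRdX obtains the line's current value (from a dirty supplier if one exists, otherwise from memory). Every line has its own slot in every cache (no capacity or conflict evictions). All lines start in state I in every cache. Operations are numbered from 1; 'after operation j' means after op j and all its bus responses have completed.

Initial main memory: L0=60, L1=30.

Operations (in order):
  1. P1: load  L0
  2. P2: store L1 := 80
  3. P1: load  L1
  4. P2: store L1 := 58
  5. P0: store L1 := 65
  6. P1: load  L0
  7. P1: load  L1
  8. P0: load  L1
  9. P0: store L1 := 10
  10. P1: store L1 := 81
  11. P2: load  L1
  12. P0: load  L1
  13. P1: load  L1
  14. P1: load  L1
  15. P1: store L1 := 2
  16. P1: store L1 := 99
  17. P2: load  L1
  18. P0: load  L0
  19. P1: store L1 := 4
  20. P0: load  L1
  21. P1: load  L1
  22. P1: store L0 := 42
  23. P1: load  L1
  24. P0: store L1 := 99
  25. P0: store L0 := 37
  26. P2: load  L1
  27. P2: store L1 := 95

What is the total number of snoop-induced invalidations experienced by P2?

invalidations = 3

step 1: P1: load  L0  ⟶  ISI  (L0)  txn=BusRd  M[L0]=60
step 2: P2: store L1 := 80  ⟶  IIM  (L1)  txn=BusRdX  M[L1]=30
step 3: P1: load  L1  ⟶  ISS  (L1)  txn=BusRd+Flush  M[L1]=80
step 4: P2: store L1 := 58  ⟶  IIM  (L1)  txn=BusRdX  M[L1]=80
step 5: P0: store L1 := 65  ⟶  MII  (L1)  txn=BusRdX+Flush  M[L1]=58
step 6: P1: load  L0  ⟶  ISI  (L0)  txn=∅  M[L0]=60
step 7: P1: load  L1  ⟶  SSI  (L1)  txn=BusRd+Flush  M[L1]=65
step 8: P0: load  L1  ⟶  SSI  (L1)  txn=∅  M[L1]=65
step 9: P0: store L1 := 10  ⟶  MII  (L1)  txn=BusRdX  M[L1]=65
step 10: P1: store L1 := 81  ⟶  IMI  (L1)  txn=BusRdX+Flush  M[L1]=10
step 11: P2: load  L1  ⟶  ISS  (L1)  txn=BusRd+Flush  M[L1]=81
step 12: P0: load  L1  ⟶  SSS  (L1)  txn=BusRd  M[L1]=81
step 13: P1: load  L1  ⟶  SSS  (L1)  txn=∅  M[L1]=81
step 14: P1: load  L1  ⟶  SSS  (L1)  txn=∅  M[L1]=81
step 15: P1: store L1 := 2  ⟶  IMI  (L1)  txn=BusRdX  M[L1]=81
step 16: P1: store L1 := 99  ⟶  IMI  (L1)  txn=∅  M[L1]=81
step 17: P2: load  L1  ⟶  ISS  (L1)  txn=BusRd+Flush  M[L1]=99
step 18: P0: load  L0  ⟶  SSI  (L0)  txn=BusRd  M[L0]=60
step 19: P1: store L1 := 4  ⟶  IMI  (L1)  txn=BusRdX  M[L1]=99
step 20: P0: load  L1  ⟶  SSI  (L1)  txn=BusRd+Flush  M[L1]=4
step 21: P1: load  L1  ⟶  SSI  (L1)  txn=∅  M[L1]=4
step 22: P1: store L0 := 42  ⟶  IMI  (L0)  txn=BusRdX  M[L0]=60
step 23: P1: load  L1  ⟶  SSI  (L1)  txn=∅  M[L1]=4
step 24: P0: store L1 := 99  ⟶  MII  (L1)  txn=BusRdX  M[L1]=4
step 25: P0: store L0 := 37  ⟶  MII  (L0)  txn=BusRdX+Flush  M[L0]=42
step 26: P2: load  L1  ⟶  SIS  (L1)  txn=BusRd+Flush  M[L1]=99
step 27: P2: store L1 := 95  ⟶  IIM  (L1)  txn=BusRdX  M[L1]=99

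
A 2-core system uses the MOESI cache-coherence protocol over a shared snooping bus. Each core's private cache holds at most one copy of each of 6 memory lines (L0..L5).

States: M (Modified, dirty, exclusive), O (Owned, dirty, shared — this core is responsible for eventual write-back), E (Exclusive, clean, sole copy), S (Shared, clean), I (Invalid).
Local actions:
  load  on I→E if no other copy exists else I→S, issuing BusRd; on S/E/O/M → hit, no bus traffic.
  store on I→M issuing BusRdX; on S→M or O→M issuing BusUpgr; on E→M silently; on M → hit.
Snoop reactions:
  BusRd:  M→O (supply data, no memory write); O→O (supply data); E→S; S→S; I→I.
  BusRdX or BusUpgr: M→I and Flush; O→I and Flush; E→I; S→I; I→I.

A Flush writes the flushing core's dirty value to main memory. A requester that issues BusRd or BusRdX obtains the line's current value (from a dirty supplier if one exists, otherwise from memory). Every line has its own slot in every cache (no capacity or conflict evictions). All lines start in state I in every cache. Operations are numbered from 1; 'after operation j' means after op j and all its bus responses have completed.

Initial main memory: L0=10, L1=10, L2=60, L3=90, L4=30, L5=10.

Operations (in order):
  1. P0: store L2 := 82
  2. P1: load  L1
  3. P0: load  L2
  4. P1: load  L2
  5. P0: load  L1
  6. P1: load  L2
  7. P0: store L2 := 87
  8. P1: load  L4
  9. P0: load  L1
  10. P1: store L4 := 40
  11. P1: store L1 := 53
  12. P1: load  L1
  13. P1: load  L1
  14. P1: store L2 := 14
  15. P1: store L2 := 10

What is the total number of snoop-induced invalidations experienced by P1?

invalidations = 1

step 1: P0: store L2 := 82  ⟶  MI  (L2)  txn=BusRdX  M[L2]=60
step 2: P1: load  L1  ⟶  IE  (L1)  txn=BusRd  M[L1]=10
step 3: P0: load  L2  ⟶  MI  (L2)  txn=∅  M[L2]=60
step 4: P1: load  L2  ⟶  OS  (L2)  txn=BusRd  M[L2]=60
step 5: P0: load  L1  ⟶  SS  (L1)  txn=BusRd  M[L1]=10
step 6: P1: load  L2  ⟶  OS  (L2)  txn=∅  M[L2]=60
step 7: P0: store L2 := 87  ⟶  MI  (L2)  txn=BusUpgr  M[L2]=60
step 8: P1: load  L4  ⟶  IE  (L4)  txn=BusRd  M[L4]=30
step 9: P0: load  L1  ⟶  SS  (L1)  txn=∅  M[L1]=10
step 10: P1: store L4 := 40  ⟶  IM  (L4)  txn=∅  M[L4]=30
step 11: P1: store L1 := 53  ⟶  IM  (L1)  txn=BusUpgr  M[L1]=10
step 12: P1: load  L1  ⟶  IM  (L1)  txn=∅  M[L1]=10
step 13: P1: load  L1  ⟶  IM  (L1)  txn=∅  M[L1]=10
step 14: P1: store L2 := 14  ⟶  IM  (L2)  txn=BusRdX+Flush  M[L2]=87
step 15: P1: store L2 := 10  ⟶  IM  (L2)  txn=∅  M[L2]=87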